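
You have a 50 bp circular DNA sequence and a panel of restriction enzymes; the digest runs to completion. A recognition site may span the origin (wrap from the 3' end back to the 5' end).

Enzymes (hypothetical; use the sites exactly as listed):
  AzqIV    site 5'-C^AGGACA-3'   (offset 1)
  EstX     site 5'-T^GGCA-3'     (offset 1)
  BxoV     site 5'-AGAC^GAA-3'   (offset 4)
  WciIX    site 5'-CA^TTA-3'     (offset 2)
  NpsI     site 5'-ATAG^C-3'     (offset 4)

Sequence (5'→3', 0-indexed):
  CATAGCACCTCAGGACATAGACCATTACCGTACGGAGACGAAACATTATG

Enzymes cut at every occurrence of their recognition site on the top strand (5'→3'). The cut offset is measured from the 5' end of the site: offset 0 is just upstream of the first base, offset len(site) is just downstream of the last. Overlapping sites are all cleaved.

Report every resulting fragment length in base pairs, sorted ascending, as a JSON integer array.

Per-enzyme occurrences:
  AzqIV CAGGACA/1: at [10] ⇒ [11]
  EstX (TGGCA, off=1): no sites
  BxoV AGACGAA/4: at [35] ⇒ [39]
  WciIX CATTA/2: at [22, 43] ⇒ [24, 45]
  NpsI ATAGC/4: at [1] ⇒ [5]

All cut coordinates (distinct, sorted): [5, 11, 24, 39, 45]

Fragment lengths:
  5→11: 6 bp
  11→24: 13 bp
  24→39: 15 bp
  39→45: 6 bp
  45→5 (wrap): 50-45+5 = 10 bp

[6,6,10,13,15]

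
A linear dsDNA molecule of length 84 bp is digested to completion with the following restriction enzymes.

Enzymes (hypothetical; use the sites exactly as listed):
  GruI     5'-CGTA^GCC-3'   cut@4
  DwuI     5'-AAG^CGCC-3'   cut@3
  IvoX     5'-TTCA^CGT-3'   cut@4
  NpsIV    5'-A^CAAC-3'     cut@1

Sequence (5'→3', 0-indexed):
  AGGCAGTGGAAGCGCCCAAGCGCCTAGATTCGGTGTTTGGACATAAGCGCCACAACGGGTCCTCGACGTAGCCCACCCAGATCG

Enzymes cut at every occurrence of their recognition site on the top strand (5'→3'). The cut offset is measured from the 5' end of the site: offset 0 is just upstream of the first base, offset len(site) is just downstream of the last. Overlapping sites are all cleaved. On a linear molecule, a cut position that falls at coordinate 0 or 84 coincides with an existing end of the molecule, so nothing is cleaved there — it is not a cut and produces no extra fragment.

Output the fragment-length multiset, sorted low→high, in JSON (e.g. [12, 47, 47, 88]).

[5,8,12,14,18,27]

Per-enzyme occurrences:
  GruI (CGTAGCC, off=4): starts [66] → cuts [70]
  DwuI (AAGCGCC, off=3): starts [9, 17, 44] → cuts [12, 20, 47]
  IvoX (TTCACGT, off=4): no sites
  NpsIV (ACAAC, off=1): starts [51] → cuts [52]

Pooled cuts: [12, 20, 47, 52, 70]

Fragment lengths:
  [0,12): 12 bp
  [12,20): 8 bp
  [20,47): 27 bp
  [47,52): 5 bp
  [52,70): 18 bp
  [70,84): 14 bp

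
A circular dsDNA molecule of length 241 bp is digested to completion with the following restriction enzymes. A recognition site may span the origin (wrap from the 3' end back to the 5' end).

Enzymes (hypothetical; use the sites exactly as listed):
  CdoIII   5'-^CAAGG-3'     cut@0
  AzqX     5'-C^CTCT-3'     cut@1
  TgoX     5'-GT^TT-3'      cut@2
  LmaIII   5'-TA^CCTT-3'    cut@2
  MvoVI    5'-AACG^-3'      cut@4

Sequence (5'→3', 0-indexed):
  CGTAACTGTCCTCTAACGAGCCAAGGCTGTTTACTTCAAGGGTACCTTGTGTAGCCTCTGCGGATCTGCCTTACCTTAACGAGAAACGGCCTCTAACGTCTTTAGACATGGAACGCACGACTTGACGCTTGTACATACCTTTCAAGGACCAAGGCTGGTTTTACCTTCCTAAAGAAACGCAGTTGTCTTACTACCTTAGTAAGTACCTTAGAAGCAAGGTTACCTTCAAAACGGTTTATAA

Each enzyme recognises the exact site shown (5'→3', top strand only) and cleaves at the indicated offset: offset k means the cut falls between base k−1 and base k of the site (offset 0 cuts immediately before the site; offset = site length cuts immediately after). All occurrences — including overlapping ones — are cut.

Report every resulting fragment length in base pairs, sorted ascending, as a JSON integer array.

[2,2,3,4,5,6,7,7,8,8,8,8,8,8,8,9,9,10,11,11,12,14,16,17,18,22]

Site scan:
  CdoIII (CAAGG, off=0): starts [21, 36, 142, 149, 214] → cuts [21, 36, 142, 149, 214]
  AzqX (CCTCT, off=1): starts [9, 54, 89] → cuts [10, 55, 90]
  TgoX (GTTT, off=2): starts [28, 157, 233] → cuts [30, 159, 235]
  LmaIII (TACCTT, off=2): starts [42, 71, 135, 161, 191, 203, 220] → cuts [44, 73, 137, 163, 193, 205, 222]
  MvoVI (AACG, off=4): starts [14, 77, 84, 94, 111, 175, 229, 239] → cuts [2, 18, 81, 88, 98, 115, 179, 233]

Pooled cuts: [2, 10, 18, 21, 30, 36, 44, 55, 73, 81, 88, 90, 98, 115, 137, 142, 149, 159, 163, 179, 193, 205, 214, 222, 233, 235]

Fragments:
  2→10: 8 bp
  10→18: 8 bp
  18→21: 3 bp
  21→30: 9 bp
  30→36: 6 bp
  36→44: 8 bp
  44→55: 11 bp
  55→73: 18 bp
  73→81: 8 bp
  81→88: 7 bp
  88→90: 2 bp
  90→98: 8 bp
  98→115: 17 bp
  115→137: 22 bp
  137→142: 5 bp
  142→149: 7 bp
  149→159: 10 bp
  159→163: 4 bp
  163→179: 16 bp
  179→193: 14 bp
  193→205: 12 bp
  205→214: 9 bp
  214→222: 8 bp
  222→233: 11 bp
  233→235: 2 bp
  235→2 (wrap): 241-235+2 = 8 bp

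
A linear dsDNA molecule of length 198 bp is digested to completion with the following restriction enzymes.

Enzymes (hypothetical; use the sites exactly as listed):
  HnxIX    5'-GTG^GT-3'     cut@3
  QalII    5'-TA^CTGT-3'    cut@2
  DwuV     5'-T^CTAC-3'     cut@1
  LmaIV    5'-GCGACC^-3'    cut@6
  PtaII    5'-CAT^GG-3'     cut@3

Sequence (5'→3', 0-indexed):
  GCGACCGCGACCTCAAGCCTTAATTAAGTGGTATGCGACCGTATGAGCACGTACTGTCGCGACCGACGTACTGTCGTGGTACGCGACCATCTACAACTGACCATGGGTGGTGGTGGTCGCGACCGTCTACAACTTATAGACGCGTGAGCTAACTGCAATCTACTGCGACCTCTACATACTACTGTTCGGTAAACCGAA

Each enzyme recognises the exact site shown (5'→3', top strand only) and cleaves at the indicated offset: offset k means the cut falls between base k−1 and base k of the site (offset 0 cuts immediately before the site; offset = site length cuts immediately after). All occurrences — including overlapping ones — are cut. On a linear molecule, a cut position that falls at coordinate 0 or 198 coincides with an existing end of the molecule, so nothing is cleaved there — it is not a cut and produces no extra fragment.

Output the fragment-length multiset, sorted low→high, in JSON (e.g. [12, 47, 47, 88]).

[1,2,2,3,3,5,6,6,6,8,9,10,10,10,11,11,13,14,17,18,33]

Per-enzyme occurrences:
  HnxIX GTGGT/3: at [27, 75, 106, 109, 112] ⇒ [30, 78, 109, 112, 115]
  QalII TACTGT/2: at [51, 68, 179] ⇒ [53, 70, 181]
  DwuV TCTAC/1: at [89, 125, 158, 170] ⇒ [90, 126, 159, 171]
  LmaIV GCGACC/6: at [0, 6, 34, 58, 82, 118, 164] ⇒ [6, 12, 40, 64, 88, 124, 170]
  PtaII CATGG/3: at [101] ⇒ [104]

All cut coordinates (distinct, sorted): [6, 12, 30, 40, 53, 64, 70, 78, 88, 90, 104, 109, 112, 115, 124, 126, 159, 170, 171, 181]

Fragments:
  [0,6): 6 bp
  [6,12): 6 bp
  [12,30): 18 bp
  [30,40): 10 bp
  [40,53): 13 bp
  [53,64): 11 bp
  [64,70): 6 bp
  [70,78): 8 bp
  [78,88): 10 bp
  [88,90): 2 bp
  [90,104): 14 bp
  [104,109): 5 bp
  [109,112): 3 bp
  [112,115): 3 bp
  [115,124): 9 bp
  [124,126): 2 bp
  [126,159): 33 bp
  [159,170): 11 bp
  [170,171): 1 bp
  [171,181): 10 bp
  [181,198): 17 bp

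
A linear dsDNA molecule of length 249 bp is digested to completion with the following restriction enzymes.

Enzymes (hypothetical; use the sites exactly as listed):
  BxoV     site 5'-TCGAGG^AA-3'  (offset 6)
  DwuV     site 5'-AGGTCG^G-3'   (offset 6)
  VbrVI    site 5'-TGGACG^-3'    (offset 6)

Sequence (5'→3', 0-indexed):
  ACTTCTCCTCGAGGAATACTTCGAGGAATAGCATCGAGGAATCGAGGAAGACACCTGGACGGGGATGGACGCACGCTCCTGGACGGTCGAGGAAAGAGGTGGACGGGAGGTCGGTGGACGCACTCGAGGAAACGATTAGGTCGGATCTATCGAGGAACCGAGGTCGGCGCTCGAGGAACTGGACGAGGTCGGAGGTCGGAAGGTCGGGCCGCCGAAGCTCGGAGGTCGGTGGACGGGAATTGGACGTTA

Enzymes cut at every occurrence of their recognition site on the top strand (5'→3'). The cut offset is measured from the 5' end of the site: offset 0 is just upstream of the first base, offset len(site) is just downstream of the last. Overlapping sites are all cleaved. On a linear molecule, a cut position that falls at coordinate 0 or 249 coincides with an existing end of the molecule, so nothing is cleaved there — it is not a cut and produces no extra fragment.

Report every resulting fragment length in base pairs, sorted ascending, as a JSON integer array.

Per-enzyme occurrences:
  BxoV (TCGAGGAA, off=6): starts [8, 20, 33, 41, 86, 123, 149, 170] → cuts [14, 26, 39, 47, 92, 129, 155, 176]
  DwuV (AGGTCGG, off=6): starts [107, 137, 160, 185, 192, 200, 222] → cuts [113, 143, 166, 191, 198, 206, 228]
  VbrVI (TGGACG, off=6): starts [55, 65, 79, 99, 114, 179, 229, 240] → cuts [61, 71, 85, 105, 120, 185, 235, 246]

All cut coordinates (distinct, sorted): [14, 26, 39, 47, 61, 71, 85, 92, 105, 113, 120, 129, 143, 155, 166, 176, 185, 191, 198, 206, 228, 235, 246]

Fragments:
  [0,14): 14 bp
  [14,26): 12 bp
  [26,39): 13 bp
  [39,47): 8 bp
  [47,61): 14 bp
  [61,71): 10 bp
  [71,85): 14 bp
  [85,92): 7 bp
  [92,105): 13 bp
  [105,113): 8 bp
  [113,120): 7 bp
  [120,129): 9 bp
  [129,143): 14 bp
  [143,155): 12 bp
  [155,166): 11 bp
  [166,176): 10 bp
  [176,185): 9 bp
  [185,191): 6 bp
  [191,198): 7 bp
  [198,206): 8 bp
  [206,228): 22 bp
  [228,235): 7 bp
  [235,246): 11 bp
  [246,249): 3 bp

[3,6,7,7,7,7,8,8,8,9,9,10,10,11,11,12,12,13,13,14,14,14,14,22]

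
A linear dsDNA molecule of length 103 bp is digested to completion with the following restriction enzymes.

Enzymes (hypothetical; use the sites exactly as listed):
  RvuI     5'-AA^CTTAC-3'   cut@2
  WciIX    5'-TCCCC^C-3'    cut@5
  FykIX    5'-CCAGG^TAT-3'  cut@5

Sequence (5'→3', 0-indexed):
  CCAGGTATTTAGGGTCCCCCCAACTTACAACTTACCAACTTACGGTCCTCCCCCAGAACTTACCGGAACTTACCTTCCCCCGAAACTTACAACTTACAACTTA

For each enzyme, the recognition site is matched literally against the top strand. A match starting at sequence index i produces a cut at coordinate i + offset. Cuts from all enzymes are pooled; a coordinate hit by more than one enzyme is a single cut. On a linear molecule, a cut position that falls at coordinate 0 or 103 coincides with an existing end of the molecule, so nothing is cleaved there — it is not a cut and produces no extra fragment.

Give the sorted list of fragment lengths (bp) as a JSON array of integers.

[4,5,5,5,7,7,8,10,11,12,14,15]

Site scan:
  RvuI AACTTAC/2: at [21, 28, 36, 56, 66, 83, 90] ⇒ [23, 30, 38, 58, 68, 85, 92]
  WciIX TCCCCC/5: at [14, 48, 75] ⇒ [19, 53, 80]
  FykIX CCAGGTAT/5: at [0] ⇒ [5]

Pooled cuts: [5, 19, 23, 30, 38, 53, 58, 68, 80, 85, 92]

Fragment lengths:
  [0,5): 5 bp
  [5,19): 14 bp
  [19,23): 4 bp
  [23,30): 7 bp
  [30,38): 8 bp
  [38,53): 15 bp
  [53,58): 5 bp
  [58,68): 10 bp
  [68,80): 12 bp
  [80,85): 5 bp
  [85,92): 7 bp
  [92,103): 11 bp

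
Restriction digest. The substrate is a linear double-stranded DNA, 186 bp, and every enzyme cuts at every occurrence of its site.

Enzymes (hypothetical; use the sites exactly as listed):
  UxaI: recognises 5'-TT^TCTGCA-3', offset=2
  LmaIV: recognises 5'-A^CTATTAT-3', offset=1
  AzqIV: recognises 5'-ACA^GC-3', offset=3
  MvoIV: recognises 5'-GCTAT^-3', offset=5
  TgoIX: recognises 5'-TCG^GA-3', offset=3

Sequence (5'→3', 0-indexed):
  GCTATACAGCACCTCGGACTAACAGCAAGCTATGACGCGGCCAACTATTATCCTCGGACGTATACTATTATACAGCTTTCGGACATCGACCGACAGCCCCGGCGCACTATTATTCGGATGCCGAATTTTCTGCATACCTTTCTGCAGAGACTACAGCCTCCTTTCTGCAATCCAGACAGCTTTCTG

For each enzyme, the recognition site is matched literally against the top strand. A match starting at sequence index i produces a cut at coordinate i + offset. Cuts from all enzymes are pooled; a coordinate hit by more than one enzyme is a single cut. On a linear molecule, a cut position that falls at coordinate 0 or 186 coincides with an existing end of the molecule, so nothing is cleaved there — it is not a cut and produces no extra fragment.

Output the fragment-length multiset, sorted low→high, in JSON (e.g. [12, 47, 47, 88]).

[3,5,7,8,8,8,8,8,9,10,10,11,11,12,12,12,14,15,15]

Scan for sites:
  UxaI (TTTCTGCA, off=2): starts [126, 138, 161] → cuts [128, 140, 163]
  LmaIV (ACTATTAT, off=1): starts [43, 63, 105] → cuts [44, 64, 106]
  AzqIV (ACAGC, off=3): starts [5, 21, 71, 92, 152, 175] → cuts [8, 24, 74, 95, 155, 178]
  MvoIV (GCTAT, off=5): starts [0, 28] → cuts [5, 33]
  TgoIX (TCGGA, off=3): starts [13, 53, 78, 113] → cuts [16, 56, 81, 116]

Pooled cuts: [5, 8, 16, 24, 33, 44, 56, 64, 74, 81, 95, 106, 116, 128, 140, 155, 163, 178]

Fragments:
  [0,5): 5 bp
  [5,8): 3 bp
  [8,16): 8 bp
  [16,24): 8 bp
  [24,33): 9 bp
  [33,44): 11 bp
  [44,56): 12 bp
  [56,64): 8 bp
  [64,74): 10 bp
  [74,81): 7 bp
  [81,95): 14 bp
  [95,106): 11 bp
  [106,116): 10 bp
  [116,128): 12 bp
  [128,140): 12 bp
  [140,155): 15 bp
  [155,163): 8 bp
  [163,178): 15 bp
  [178,186): 8 bp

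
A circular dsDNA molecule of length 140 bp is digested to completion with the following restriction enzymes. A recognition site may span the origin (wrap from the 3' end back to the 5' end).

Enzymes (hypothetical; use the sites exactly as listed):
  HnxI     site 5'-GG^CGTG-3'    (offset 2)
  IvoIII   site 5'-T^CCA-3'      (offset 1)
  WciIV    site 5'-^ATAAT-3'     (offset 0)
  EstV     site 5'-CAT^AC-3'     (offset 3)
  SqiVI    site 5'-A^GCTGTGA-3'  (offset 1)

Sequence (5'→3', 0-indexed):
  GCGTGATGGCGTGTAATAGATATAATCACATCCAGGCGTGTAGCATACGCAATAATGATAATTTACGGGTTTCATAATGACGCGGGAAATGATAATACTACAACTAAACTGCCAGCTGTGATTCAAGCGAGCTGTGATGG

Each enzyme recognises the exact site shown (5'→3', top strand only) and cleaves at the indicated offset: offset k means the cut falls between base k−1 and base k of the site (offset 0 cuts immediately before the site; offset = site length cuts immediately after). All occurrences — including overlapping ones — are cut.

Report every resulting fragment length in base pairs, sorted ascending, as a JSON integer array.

[5,5,6,8,10,10,11,12,16,16,18,23]

Site scan:
  HnxI (GGCGTG, off=2): starts [7, 34, 139] → cuts [1, 9, 36]
  IvoIII (TCCA, off=1): starts [30] → cuts [31]
  WciIV (ATAAT, off=0): starts [21, 51, 57, 73, 91] → cuts [21, 51, 57, 73, 91]
  EstV (CATAC, off=3): starts [43] → cuts [46]
  SqiVI (AGCTGTGA, off=1): starts [113, 129] → cuts [114, 130]

Pooled cuts: [1, 9, 21, 31, 36, 46, 51, 57, 73, 91, 114, 130]

Fragment lengths:
  1→9: 8 bp
  9→21: 12 bp
  21→31: 10 bp
  31→36: 5 bp
  36→46: 10 bp
  46→51: 5 bp
  51→57: 6 bp
  57→73: 16 bp
  73→91: 18 bp
  91→114: 23 bp
  114→130: 16 bp
  130→1 (wrap): 140-130+1 = 11 bp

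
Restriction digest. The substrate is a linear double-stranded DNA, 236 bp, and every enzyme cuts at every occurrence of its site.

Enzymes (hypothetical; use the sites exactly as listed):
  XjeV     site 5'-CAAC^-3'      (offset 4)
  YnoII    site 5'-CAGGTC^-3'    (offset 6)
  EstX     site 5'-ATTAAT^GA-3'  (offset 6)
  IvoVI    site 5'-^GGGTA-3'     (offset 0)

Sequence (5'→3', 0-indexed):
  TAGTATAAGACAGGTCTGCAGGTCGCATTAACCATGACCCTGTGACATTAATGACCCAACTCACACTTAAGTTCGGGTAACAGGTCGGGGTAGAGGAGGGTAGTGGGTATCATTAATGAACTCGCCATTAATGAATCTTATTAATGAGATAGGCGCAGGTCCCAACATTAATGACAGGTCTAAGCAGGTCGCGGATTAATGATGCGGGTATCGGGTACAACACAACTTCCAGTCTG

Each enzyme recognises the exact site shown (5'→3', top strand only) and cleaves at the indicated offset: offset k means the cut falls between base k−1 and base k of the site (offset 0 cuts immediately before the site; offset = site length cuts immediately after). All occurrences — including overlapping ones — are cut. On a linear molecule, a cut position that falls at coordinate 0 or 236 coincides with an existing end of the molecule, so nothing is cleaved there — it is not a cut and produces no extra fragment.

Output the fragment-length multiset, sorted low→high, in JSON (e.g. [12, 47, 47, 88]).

[1,5,5,5,6,7,7,8,8,8,9,10,10,10,10,12,13,13,14,15,16,16,28]

Site scan:
  XjeV (CAAC, off=4): starts [56, 162, 217, 222] → cuts [60, 166, 221, 226]
  YnoII (CAGGTC, off=6): starts [10, 18, 80, 155, 174, 184] → cuts [16, 24, 86, 161, 180, 190]
  EstX (ATTAATGA, off=6): starts [46, 111, 126, 139, 166, 194] → cuts [52, 117, 132, 145, 172, 200]
  IvoVI (GGGTA, off=0): starts [74, 87, 97, 104, 205, 212] → cuts [74, 87, 97, 104, 205, 212]

All cut coordinates (distinct, sorted): [16, 24, 52, 60, 74, 86, 87, 97, 104, 117, 132, 145, 161, 166, 172, 180, 190, 200, 205, 212, 221, 226]

Fragment lengths:
  [0,16): 16 bp
  [16,24): 8 bp
  [24,52): 28 bp
  [52,60): 8 bp
  [60,74): 14 bp
  [74,86): 12 bp
  [86,87): 1 bp
  [87,97): 10 bp
  [97,104): 7 bp
  [104,117): 13 bp
  [117,132): 15 bp
  [132,145): 13 bp
  [145,161): 16 bp
  [161,166): 5 bp
  [166,172): 6 bp
  [172,180): 8 bp
  [180,190): 10 bp
  [190,200): 10 bp
  [200,205): 5 bp
  [205,212): 7 bp
  [212,221): 9 bp
  [221,226): 5 bp
  [226,236): 10 bp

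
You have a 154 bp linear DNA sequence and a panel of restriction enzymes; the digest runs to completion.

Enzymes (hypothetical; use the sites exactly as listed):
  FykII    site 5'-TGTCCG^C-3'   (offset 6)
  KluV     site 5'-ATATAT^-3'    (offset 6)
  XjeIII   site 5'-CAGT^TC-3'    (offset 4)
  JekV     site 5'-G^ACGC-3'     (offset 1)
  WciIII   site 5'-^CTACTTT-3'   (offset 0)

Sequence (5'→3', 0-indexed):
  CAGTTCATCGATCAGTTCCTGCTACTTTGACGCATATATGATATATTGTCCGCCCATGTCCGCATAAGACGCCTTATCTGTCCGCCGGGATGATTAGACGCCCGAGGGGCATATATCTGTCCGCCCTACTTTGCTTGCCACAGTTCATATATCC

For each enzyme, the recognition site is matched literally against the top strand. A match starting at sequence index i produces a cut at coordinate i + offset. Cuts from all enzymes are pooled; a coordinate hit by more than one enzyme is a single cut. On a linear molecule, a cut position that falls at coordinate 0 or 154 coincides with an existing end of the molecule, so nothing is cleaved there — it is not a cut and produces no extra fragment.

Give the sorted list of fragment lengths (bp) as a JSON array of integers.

Site scan:
  FykII (TGTCCGC, off=6): starts [46, 56, 78, 117] → cuts [52, 62, 84, 123]
  KluV (ATATAT, off=6): starts [33, 40, 110, 146] → cuts [39, 46, 116, 152]
  XjeIII (CAGTTC, off=4): starts [0, 12, 140] → cuts [4, 16, 144]
  JekV (GACGC, off=1): starts [28, 67, 96] → cuts [29, 68, 97]
  WciIII (CTACTTT, off=0): starts [21, 125] → cuts [21, 125]

All cut coordinates (distinct, sorted): [4, 16, 21, 29, 39, 46, 52, 62, 68, 84, 97, 116, 123, 125, 144, 152]

Fragment lengths:
  [0,4): 4 bp
  [4,16): 12 bp
  [16,21): 5 bp
  [21,29): 8 bp
  [29,39): 10 bp
  [39,46): 7 bp
  [46,52): 6 bp
  [52,62): 10 bp
  [62,68): 6 bp
  [68,84): 16 bp
  [84,97): 13 bp
  [97,116): 19 bp
  [116,123): 7 bp
  [123,125): 2 bp
  [125,144): 19 bp
  [144,152): 8 bp
  [152,154): 2 bp

[2,2,4,5,6,6,7,7,8,8,10,10,12,13,16,19,19]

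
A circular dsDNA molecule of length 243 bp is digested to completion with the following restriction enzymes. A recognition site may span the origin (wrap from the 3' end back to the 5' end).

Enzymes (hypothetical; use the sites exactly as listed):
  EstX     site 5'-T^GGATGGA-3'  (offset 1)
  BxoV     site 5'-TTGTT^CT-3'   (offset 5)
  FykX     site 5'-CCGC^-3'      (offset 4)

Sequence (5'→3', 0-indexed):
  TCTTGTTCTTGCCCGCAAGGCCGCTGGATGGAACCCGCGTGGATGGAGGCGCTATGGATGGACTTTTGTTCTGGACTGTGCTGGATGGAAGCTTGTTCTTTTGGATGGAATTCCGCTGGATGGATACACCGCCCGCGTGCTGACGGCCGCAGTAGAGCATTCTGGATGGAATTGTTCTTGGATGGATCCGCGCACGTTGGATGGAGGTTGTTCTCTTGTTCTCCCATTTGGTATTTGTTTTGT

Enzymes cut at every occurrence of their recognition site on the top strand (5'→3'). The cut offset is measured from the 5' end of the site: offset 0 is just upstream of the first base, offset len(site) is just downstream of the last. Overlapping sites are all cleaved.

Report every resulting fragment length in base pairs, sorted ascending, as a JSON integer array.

[1,1,2,3,4,5,6,7,8,8,9,12,12,13,13,13,14,14,14,15,15,15,15,24]

Scan for sites:
  EstX TGGATGGA/1: at [24, 39, 54, 81, 101, 116, 162, 178, 197] ⇒ [25, 40, 55, 82, 102, 117, 163, 179, 198]
  BxoV TTGTTCT/5: at [2, 65, 92, 171, 207, 215, 239] ⇒ [1, 7, 70, 97, 176, 212, 220]
  FykX CCGC/4: at [12, 20, 34, 112, 128, 132, 146, 187] ⇒ [16, 24, 38, 116, 132, 136, 150, 191]

Pooled cuts: [1, 7, 16, 24, 25, 38, 40, 55, 70, 82, 97, 102, 116, 117, 132, 136, 150, 163, 176, 179, 191, 198, 212, 220]

Fragments:
  1→7: 6 bp
  7→16: 9 bp
  16→24: 8 bp
  24→25: 1 bp
  25→38: 13 bp
  38→40: 2 bp
  40→55: 15 bp
  55→70: 15 bp
  70→82: 12 bp
  82→97: 15 bp
  97→102: 5 bp
  102→116: 14 bp
  116→117: 1 bp
  117→132: 15 bp
  132→136: 4 bp
  136→150: 14 bp
  150→163: 13 bp
  163→176: 13 bp
  176→179: 3 bp
  179→191: 12 bp
  191→198: 7 bp
  198→212: 14 bp
  212→220: 8 bp
  220→1 (wrap): 243-220+1 = 24 bp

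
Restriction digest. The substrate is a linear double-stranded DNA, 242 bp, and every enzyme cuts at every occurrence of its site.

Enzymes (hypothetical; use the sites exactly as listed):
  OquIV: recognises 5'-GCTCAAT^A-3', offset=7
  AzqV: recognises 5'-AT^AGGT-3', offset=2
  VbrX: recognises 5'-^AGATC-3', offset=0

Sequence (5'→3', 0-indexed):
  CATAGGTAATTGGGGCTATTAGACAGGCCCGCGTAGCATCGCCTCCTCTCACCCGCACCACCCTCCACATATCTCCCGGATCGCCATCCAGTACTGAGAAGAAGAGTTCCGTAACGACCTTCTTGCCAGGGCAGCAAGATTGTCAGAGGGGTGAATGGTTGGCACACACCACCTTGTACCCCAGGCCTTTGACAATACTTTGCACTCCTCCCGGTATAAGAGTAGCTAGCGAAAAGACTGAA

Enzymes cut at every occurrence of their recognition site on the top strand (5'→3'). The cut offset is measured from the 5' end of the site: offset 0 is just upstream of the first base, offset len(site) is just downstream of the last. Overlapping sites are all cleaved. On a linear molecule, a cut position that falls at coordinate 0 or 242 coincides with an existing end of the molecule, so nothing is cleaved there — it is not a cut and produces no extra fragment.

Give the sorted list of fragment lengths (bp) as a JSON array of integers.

Scan for sites:
  OquIV (GCTCAATA, off=7): no sites
  AzqV ATAGGT/2: at [1] ⇒ [3]
  VbrX (AGATC, off=0): no sites

Pooled cuts: [3]

Fragments:
  [0,3): 3 bp
  [3,242): 239 bp

[3,239]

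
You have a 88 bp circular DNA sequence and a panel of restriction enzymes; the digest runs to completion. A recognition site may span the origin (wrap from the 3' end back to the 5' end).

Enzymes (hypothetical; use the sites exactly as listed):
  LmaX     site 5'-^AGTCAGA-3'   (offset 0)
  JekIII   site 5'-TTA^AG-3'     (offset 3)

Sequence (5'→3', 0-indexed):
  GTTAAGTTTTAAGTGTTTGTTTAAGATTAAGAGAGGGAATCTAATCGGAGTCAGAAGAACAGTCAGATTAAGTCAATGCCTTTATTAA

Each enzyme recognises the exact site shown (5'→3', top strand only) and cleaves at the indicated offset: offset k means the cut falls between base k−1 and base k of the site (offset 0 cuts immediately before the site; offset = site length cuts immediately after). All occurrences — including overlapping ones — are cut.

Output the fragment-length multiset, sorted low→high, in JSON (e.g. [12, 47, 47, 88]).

Scan for sites:
  LmaX (AGTCAGA, off=0): starts [48, 60] → cuts [48, 60]
  JekIII (TTAAG, off=3): starts [1, 8, 20, 26, 67, 84] → cuts [4, 11, 23, 29, 70, 87]

Pooled cuts: [4, 11, 23, 29, 48, 60, 70, 87]

Fragment lengths:
  4→11: 7 bp
  11→23: 12 bp
  23→29: 6 bp
  29→48: 19 bp
  48→60: 12 bp
  60→70: 10 bp
  70→87: 17 bp
  87→4 (wrap): 88-87+4 = 5 bp

[5,6,7,10,12,12,17,19]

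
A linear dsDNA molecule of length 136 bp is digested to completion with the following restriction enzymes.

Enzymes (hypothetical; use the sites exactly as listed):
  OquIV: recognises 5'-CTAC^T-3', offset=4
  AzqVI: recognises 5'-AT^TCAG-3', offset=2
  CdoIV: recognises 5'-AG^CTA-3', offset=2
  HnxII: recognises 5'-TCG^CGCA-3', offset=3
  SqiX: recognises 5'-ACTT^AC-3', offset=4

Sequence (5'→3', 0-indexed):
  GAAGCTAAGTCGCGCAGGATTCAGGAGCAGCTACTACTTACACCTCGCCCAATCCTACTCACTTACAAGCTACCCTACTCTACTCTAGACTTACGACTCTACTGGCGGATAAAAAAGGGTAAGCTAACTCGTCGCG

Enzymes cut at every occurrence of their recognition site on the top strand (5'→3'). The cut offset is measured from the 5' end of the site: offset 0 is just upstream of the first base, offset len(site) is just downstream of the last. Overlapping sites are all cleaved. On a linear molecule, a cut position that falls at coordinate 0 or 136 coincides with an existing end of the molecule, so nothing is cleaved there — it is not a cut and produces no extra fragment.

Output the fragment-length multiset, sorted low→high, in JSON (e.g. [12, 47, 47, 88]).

[2,3,4,4,5,5,6,8,8,9,9,10,10,13,19,21]

Scan for sites:
  OquIV (CTACT, off=4): starts [30, 33, 54, 74, 79, 98] → cuts [34, 37, 58, 78, 83, 102]
  AzqVI (ATTCAG, off=2): starts [18] → cuts [20]
  CdoIV (AGCTA, off=2): starts [2, 28, 67, 121] → cuts [4, 30, 69, 123]
  HnxII (TCGCGCA, off=3): starts [9] → cuts [12]
  SqiX (ACTTAC, off=4): starts [35, 60, 88] → cuts [39, 64, 92]

All cut coordinates (distinct, sorted): [4, 12, 20, 30, 34, 37, 39, 58, 64, 69, 78, 83, 92, 102, 123]

Fragment lengths:
  [0,4): 4 bp
  [4,12): 8 bp
  [12,20): 8 bp
  [20,30): 10 bp
  [30,34): 4 bp
  [34,37): 3 bp
  [37,39): 2 bp
  [39,58): 19 bp
  [58,64): 6 bp
  [64,69): 5 bp
  [69,78): 9 bp
  [78,83): 5 bp
  [83,92): 9 bp
  [92,102): 10 bp
  [102,123): 21 bp
  [123,136): 13 bp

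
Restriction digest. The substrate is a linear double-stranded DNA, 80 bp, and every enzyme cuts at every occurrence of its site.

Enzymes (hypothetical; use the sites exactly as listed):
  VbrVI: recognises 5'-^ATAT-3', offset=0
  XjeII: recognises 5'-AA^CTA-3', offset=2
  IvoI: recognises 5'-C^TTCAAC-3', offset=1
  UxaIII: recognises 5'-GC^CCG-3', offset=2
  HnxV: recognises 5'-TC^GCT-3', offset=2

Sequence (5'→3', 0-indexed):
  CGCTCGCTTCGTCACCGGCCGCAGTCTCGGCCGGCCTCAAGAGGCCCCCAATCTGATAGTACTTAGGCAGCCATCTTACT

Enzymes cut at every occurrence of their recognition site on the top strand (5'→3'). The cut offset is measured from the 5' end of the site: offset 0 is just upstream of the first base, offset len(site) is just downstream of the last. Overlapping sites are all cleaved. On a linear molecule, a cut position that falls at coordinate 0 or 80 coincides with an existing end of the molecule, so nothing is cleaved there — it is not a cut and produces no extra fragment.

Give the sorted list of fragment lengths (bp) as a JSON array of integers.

Per-enzyme occurrences:
  VbrVI (ATAT, off=0): no sites
  XjeII (AACTA, off=2): no sites
  IvoI (CTTCAAC, off=1): no sites
  UxaIII (GCCCG, off=2): no sites
  HnxV (TCGCT, off=2): starts [3] → cuts [5]

Pooled cuts: [5]

Fragments:
  [0,5): 5 bp
  [5,80): 75 bp

[5,75]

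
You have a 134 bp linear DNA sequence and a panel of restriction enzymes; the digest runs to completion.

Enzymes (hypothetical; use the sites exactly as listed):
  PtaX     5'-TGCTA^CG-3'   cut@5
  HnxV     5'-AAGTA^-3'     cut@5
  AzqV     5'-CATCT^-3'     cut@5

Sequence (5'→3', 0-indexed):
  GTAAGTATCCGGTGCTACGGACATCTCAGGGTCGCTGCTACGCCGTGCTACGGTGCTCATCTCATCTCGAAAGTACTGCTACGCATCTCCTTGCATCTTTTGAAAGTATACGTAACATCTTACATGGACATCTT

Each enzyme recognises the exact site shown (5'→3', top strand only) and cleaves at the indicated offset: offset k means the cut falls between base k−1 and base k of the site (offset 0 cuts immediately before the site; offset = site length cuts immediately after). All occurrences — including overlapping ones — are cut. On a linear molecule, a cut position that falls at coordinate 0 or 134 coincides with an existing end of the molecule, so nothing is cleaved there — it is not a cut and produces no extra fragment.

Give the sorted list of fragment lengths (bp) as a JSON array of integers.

[1,5,6,7,7,8,9,10,10,10,10,12,12,13,14]

Scan for sites:
  PtaX (TGCTACG, off=5): starts [12, 35, 45, 76] → cuts [17, 40, 50, 81]
  HnxV (AAGTA, off=5): starts [2, 70, 103] → cuts [7, 75, 108]
  AzqV (CATCT, off=5): starts [21, 57, 62, 83, 93, 115, 128] → cuts [26, 62, 67, 88, 98, 120, 133]

All cut coordinates (distinct, sorted): [7, 17, 26, 40, 50, 62, 67, 75, 81, 88, 98, 108, 120, 133]

Fragment lengths:
  [0,7): 7 bp
  [7,17): 10 bp
  [17,26): 9 bp
  [26,40): 14 bp
  [40,50): 10 bp
  [50,62): 12 bp
  [62,67): 5 bp
  [67,75): 8 bp
  [75,81): 6 bp
  [81,88): 7 bp
  [88,98): 10 bp
  [98,108): 10 bp
  [108,120): 12 bp
  [120,133): 13 bp
  [133,134): 1 bp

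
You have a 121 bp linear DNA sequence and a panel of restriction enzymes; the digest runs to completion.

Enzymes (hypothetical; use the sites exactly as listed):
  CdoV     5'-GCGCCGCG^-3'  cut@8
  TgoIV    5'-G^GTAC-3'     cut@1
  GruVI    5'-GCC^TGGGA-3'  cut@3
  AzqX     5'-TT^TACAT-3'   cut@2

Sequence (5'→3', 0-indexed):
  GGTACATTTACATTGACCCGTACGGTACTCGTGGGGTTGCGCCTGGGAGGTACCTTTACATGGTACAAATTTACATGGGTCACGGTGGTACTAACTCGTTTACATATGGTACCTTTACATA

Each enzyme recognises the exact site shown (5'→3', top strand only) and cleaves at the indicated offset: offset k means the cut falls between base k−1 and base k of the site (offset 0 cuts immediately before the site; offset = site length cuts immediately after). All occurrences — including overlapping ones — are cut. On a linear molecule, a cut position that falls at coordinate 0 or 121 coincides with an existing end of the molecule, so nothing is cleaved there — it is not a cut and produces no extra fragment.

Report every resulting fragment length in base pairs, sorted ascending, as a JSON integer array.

[1,6,6,6,7,7,7,8,9,13,16,16,19]

Site scan:
  CdoV (GCGCCGCG, off=8): no sites
  TgoIV GGTAC/1: at [0, 23, 48, 61, 86, 107] ⇒ [1, 24, 49, 62, 87, 108]
  GruVI GCCTGGGA/3: at [40] ⇒ [43]
  AzqX TTTACAT/2: at [6, 54, 69, 98, 113] ⇒ [8, 56, 71, 100, 115]

All cut coordinates (distinct, sorted): [1, 8, 24, 43, 49, 56, 62, 71, 87, 100, 108, 115]

Fragment lengths:
  [0,1): 1 bp
  [1,8): 7 bp
  [8,24): 16 bp
  [24,43): 19 bp
  [43,49): 6 bp
  [49,56): 7 bp
  [56,62): 6 bp
  [62,71): 9 bp
  [71,87): 16 bp
  [87,100): 13 bp
  [100,108): 8 bp
  [108,115): 7 bp
  [115,121): 6 bp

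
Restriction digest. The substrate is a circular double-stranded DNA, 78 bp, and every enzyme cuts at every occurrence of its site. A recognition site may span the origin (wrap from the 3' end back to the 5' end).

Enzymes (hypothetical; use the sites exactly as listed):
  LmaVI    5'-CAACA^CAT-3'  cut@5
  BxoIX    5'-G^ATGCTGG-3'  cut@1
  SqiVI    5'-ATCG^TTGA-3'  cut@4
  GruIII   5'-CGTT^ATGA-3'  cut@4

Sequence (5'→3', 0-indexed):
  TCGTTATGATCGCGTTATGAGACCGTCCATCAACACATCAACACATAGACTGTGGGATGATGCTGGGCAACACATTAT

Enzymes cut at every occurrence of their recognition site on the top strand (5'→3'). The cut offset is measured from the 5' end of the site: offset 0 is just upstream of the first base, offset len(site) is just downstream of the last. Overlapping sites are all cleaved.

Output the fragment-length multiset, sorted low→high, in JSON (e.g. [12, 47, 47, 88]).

Scan for sites:
  LmaVI (CAACACAT, off=5): starts [30, 38, 67] → cuts [35, 43, 72]
  BxoIX (GATGCTGG, off=1): starts [58] → cuts [59]
  SqiVI (ATCGTTGA, off=4): no sites
  GruIII (CGTTATGA, off=4): starts [1, 12] → cuts [5, 16]

All cut coordinates (distinct, sorted): [5, 16, 35, 43, 59, 72]

Fragment lengths:
  5→16: 11 bp
  16→35: 19 bp
  35→43: 8 bp
  43→59: 16 bp
  59→72: 13 bp
  72→5 (wrap): 78-72+5 = 11 bp

[8,11,11,13,16,19]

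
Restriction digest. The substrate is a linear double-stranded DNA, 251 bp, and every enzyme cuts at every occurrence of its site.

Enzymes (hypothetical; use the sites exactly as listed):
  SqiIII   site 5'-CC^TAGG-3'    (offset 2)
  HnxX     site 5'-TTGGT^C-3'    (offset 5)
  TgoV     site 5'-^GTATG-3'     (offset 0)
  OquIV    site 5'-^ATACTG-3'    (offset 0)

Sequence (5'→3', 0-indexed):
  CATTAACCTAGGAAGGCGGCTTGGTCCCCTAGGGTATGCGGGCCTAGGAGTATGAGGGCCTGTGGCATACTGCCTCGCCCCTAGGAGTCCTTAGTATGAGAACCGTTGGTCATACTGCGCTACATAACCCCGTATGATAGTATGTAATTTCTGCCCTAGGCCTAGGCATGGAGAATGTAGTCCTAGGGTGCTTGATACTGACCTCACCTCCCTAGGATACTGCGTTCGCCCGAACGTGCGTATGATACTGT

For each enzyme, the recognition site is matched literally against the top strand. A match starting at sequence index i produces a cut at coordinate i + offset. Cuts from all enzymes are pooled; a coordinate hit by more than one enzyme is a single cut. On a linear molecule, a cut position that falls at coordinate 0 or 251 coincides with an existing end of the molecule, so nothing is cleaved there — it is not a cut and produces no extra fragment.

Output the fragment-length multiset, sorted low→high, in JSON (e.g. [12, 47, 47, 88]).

[1,4,4,4,5,5,6,7,8,8,11,11,12,15,17,17,17,17,18,20,21,23]

Site scan:
  SqiIII CCTAGG/2: at [6, 27, 42, 79, 154, 160, 181, 210] ⇒ [8, 29, 44, 81, 156, 162, 183, 212]
  HnxX TTGGTC/5: at [20, 105] ⇒ [25, 110]
  TgoV GTATG/0: at [33, 49, 93, 131, 139, 239] ⇒ [33, 49, 93, 131, 139, 239]
  OquIV ATACTG/0: at [66, 111, 194, 216, 244] ⇒ [66, 111, 194, 216, 244]

All cut coordinates (distinct, sorted): [8, 25, 29, 33, 44, 49, 66, 81, 93, 110, 111, 131, 139, 156, 162, 183, 194, 212, 216, 239, 244]

Fragments:
  [0,8): 8 bp
  [8,25): 17 bp
  [25,29): 4 bp
  [29,33): 4 bp
  [33,44): 11 bp
  [44,49): 5 bp
  [49,66): 17 bp
  [66,81): 15 bp
  [81,93): 12 bp
  [93,110): 17 bp
  [110,111): 1 bp
  [111,131): 20 bp
  [131,139): 8 bp
  [139,156): 17 bp
  [156,162): 6 bp
  [162,183): 21 bp
  [183,194): 11 bp
  [194,212): 18 bp
  [212,216): 4 bp
  [216,239): 23 bp
  [239,244): 5 bp
  [244,251): 7 bp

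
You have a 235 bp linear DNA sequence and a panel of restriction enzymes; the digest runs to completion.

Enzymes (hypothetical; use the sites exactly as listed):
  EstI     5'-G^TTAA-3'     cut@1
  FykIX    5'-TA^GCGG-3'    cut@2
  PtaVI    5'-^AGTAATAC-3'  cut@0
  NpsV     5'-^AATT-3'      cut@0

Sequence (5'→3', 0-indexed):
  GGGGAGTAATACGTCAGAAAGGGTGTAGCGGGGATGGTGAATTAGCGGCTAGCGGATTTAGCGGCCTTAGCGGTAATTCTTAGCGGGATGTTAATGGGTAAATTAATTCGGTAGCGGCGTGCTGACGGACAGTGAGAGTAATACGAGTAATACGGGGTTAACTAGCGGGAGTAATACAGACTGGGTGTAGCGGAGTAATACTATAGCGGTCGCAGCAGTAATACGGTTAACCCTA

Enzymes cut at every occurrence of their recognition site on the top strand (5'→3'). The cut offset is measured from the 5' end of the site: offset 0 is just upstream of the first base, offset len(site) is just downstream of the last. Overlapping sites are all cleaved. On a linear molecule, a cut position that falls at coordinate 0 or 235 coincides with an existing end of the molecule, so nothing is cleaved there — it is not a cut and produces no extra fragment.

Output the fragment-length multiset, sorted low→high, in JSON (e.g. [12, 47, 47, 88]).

Site scan:
  EstI GTTAA/1: at [89, 156, 225] ⇒ [90, 157, 226]
  FykIX TAGCGG/2: at [25, 42, 49, 58, 67, 80, 111, 162, 187, 203] ⇒ [27, 44, 51, 60, 69, 82, 113, 164, 189, 205]
  PtaVI AGTAATAC/0: at [4, 136, 145, 169, 193, 216] ⇒ [4, 136, 145, 169, 193, 216]
  NpsV AATT/0: at [39, 74, 100, 104] ⇒ [39, 74, 100, 104]

All cut coordinates (distinct, sorted): [4, 27, 39, 44, 51, 60, 69, 74, 82, 90, 100, 104, 113, 136, 145, 157, 164, 169, 189, 193, 205, 216, 226]

Fragments:
  [0,4): 4 bp
  [4,27): 23 bp
  [27,39): 12 bp
  [39,44): 5 bp
  [44,51): 7 bp
  [51,60): 9 bp
  [60,69): 9 bp
  [69,74): 5 bp
  [74,82): 8 bp
  [82,90): 8 bp
  [90,100): 10 bp
  [100,104): 4 bp
  [104,113): 9 bp
  [113,136): 23 bp
  [136,145): 9 bp
  [145,157): 12 bp
  [157,164): 7 bp
  [164,169): 5 bp
  [169,189): 20 bp
  [189,193): 4 bp
  [193,205): 12 bp
  [205,216): 11 bp
  [216,226): 10 bp
  [226,235): 9 bp

[4,4,4,5,5,5,7,7,8,8,9,9,9,9,9,10,10,11,12,12,12,20,23,23]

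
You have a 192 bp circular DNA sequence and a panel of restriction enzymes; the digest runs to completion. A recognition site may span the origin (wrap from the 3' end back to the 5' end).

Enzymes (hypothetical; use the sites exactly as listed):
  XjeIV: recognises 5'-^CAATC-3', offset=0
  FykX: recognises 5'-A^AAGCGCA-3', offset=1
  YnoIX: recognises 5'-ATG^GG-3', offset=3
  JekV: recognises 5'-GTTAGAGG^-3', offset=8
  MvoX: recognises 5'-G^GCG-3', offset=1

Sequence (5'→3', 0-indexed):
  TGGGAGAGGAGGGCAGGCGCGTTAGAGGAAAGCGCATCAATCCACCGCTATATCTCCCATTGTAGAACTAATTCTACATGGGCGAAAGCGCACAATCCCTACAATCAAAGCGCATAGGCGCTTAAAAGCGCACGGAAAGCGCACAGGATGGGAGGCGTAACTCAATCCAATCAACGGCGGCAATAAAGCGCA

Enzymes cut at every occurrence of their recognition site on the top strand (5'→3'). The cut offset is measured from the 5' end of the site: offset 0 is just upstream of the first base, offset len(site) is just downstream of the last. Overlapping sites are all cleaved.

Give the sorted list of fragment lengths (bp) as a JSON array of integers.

[1,1,4,4,5,6,7,8,8,8,9,9,9,9,10,11,12,14,14,43]

Per-enzyme occurrences:
  XjeIV (CAATC, off=0): starts [37, 92, 101, 162, 167] → cuts [37, 92, 101, 162, 167]
  FykX (AAAGCGCA, off=1): starts [28, 84, 106, 124, 135, 184] → cuts [29, 85, 107, 125, 136, 185]
  YnoIX (ATGGG, off=3): starts [77, 147, 191] → cuts [2, 80, 150]
  JekV (GTTAGAGG, off=8): starts [20] → cuts [28]
  MvoX (GGCG, off=1): starts [15, 80, 116, 153, 175] → cuts [16, 81, 117, 154, 176]

Pooled cuts: [2, 16, 28, 29, 37, 80, 81, 85, 92, 101, 107, 117, 125, 136, 150, 154, 162, 167, 176, 185]

Fragment lengths:
  2→16: 14 bp
  16→28: 12 bp
  28→29: 1 bp
  29→37: 8 bp
  37→80: 43 bp
  80→81: 1 bp
  81→85: 4 bp
  85→92: 7 bp
  92→101: 9 bp
  101→107: 6 bp
  107→117: 10 bp
  117→125: 8 bp
  125→136: 11 bp
  136→150: 14 bp
  150→154: 4 bp
  154→162: 8 bp
  162→167: 5 bp
  167→176: 9 bp
  176→185: 9 bp
  185→2 (wrap): 192-185+2 = 9 bp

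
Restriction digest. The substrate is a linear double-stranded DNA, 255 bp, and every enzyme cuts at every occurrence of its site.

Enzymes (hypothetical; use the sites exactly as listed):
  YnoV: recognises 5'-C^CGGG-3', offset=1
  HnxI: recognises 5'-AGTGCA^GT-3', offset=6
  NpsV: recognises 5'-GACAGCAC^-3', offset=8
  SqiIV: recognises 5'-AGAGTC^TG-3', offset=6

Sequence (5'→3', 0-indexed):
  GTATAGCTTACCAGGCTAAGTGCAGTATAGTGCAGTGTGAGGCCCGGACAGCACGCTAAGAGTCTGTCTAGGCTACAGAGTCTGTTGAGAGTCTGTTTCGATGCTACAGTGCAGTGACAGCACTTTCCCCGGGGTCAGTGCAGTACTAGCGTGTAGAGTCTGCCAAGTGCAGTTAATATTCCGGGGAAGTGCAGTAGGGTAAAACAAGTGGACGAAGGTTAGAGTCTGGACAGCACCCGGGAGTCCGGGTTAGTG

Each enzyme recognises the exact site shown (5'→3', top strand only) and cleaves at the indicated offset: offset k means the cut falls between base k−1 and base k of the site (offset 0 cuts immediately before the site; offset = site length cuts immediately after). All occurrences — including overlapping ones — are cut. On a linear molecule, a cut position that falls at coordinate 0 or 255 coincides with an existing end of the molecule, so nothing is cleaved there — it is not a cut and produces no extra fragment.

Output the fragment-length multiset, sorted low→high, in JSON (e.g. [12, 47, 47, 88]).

Per-enzyme occurrences:
  YnoV CCGGG/1: at [128, 180, 236, 244] ⇒ [129, 181, 237, 245]
  HnxI AGTGCAGT/6: at [18, 28, 107, 136, 165, 187] ⇒ [24, 34, 113, 142, 171, 193]
  NpsV GACAGCAC/8: at [46, 115, 228] ⇒ [54, 123, 236]
  SqiIV AGAGTCTG/6: at [58, 76, 87, 154, 220] ⇒ [64, 82, 93, 160, 226]

Pooled cuts: [24, 34, 54, 64, 82, 93, 113, 123, 129, 142, 160, 171, 181, 193, 226, 236, 237, 245]

Fragment lengths:
  [0,24): 24 bp
  [24,34): 10 bp
  [34,54): 20 bp
  [54,64): 10 bp
  [64,82): 18 bp
  [82,93): 11 bp
  [93,113): 20 bp
  [113,123): 10 bp
  [123,129): 6 bp
  [129,142): 13 bp
  [142,160): 18 bp
  [160,171): 11 bp
  [171,181): 10 bp
  [181,193): 12 bp
  [193,226): 33 bp
  [226,236): 10 bp
  [236,237): 1 bp
  [237,245): 8 bp
  [245,255): 10 bp

[1,6,8,10,10,10,10,10,10,11,11,12,13,18,18,20,20,24,33]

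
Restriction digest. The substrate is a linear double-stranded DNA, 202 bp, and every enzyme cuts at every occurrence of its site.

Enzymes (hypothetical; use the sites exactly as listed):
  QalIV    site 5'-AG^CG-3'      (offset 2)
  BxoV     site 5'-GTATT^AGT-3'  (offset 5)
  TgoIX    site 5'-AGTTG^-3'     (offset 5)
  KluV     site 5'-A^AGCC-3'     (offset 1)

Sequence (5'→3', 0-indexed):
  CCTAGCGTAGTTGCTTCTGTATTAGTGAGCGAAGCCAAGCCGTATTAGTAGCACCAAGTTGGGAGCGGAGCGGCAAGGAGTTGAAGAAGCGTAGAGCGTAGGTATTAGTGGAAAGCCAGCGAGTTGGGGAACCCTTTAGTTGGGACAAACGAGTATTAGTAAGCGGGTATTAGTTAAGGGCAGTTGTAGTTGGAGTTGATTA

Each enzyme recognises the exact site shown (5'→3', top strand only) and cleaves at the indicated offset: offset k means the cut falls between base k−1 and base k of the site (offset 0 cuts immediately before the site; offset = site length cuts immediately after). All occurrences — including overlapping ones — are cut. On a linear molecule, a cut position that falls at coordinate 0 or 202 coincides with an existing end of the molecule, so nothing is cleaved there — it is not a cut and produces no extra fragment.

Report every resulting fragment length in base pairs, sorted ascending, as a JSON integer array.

Per-enzyme occurrences:
  QalIV (AGCG, off=2): starts [3, 27, 63, 68, 87, 94, 117, 161] → cuts [5, 29, 65, 70, 89, 96, 119, 163]
  BxoV (GTATTAGT, off=5): starts [18, 41, 101, 152, 166] → cuts [23, 46, 106, 157, 171]
  TgoIX (AGTTG, off=5): starts [8, 56, 78, 121, 137, 181, 187, 193] → cuts [13, 61, 83, 126, 142, 186, 192, 198]
  KluV (AAGCC, off=1): starts [31, 36, 112] → cuts [32, 37, 113]

Pooled cuts: [5, 13, 23, 29, 32, 37, 46, 61, 65, 70, 83, 89, 96, 106, 113, 119, 126, 142, 157, 163, 171, 186, 192, 198]

Fragments:
  [0,5): 5 bp
  [5,13): 8 bp
  [13,23): 10 bp
  [23,29): 6 bp
  [29,32): 3 bp
  [32,37): 5 bp
  [37,46): 9 bp
  [46,61): 15 bp
  [61,65): 4 bp
  [65,70): 5 bp
  [70,83): 13 bp
  [83,89): 6 bp
  [89,96): 7 bp
  [96,106): 10 bp
  [106,113): 7 bp
  [113,119): 6 bp
  [119,126): 7 bp
  [126,142): 16 bp
  [142,157): 15 bp
  [157,163): 6 bp
  [163,171): 8 bp
  [171,186): 15 bp
  [186,192): 6 bp
  [192,198): 6 bp
  [198,202): 4 bp

[3,4,4,5,5,5,6,6,6,6,6,6,7,7,7,8,8,9,10,10,13,15,15,15,16]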